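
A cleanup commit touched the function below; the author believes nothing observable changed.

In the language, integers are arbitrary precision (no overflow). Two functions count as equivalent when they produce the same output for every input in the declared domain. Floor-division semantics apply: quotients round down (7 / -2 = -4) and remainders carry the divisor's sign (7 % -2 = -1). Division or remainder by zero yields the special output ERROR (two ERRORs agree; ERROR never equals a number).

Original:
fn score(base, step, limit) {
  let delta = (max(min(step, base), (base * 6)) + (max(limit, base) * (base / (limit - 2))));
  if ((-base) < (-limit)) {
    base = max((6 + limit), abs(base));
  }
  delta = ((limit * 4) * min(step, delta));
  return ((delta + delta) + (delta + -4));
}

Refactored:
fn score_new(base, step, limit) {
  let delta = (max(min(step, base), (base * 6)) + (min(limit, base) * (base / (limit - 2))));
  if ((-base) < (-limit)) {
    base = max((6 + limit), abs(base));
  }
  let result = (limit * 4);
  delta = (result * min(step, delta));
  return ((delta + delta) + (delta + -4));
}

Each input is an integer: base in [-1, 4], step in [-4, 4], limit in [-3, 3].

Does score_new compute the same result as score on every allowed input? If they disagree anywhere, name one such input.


These are not equivalent — on base=-1, step=-4, limit=1 the outputs split (-52 vs -64).
score: delta becomes -3; next ((-base) < (-limit)) evaluates to false; next delta becomes -16; next final value -52
score_new: delta becomes -5; next ((-base) < (-limit)) evaluates to false; next result becomes 4; next delta becomes -20; next final value -64
verdict: not equivalent; witness: base=-1, step=-4, limit=1


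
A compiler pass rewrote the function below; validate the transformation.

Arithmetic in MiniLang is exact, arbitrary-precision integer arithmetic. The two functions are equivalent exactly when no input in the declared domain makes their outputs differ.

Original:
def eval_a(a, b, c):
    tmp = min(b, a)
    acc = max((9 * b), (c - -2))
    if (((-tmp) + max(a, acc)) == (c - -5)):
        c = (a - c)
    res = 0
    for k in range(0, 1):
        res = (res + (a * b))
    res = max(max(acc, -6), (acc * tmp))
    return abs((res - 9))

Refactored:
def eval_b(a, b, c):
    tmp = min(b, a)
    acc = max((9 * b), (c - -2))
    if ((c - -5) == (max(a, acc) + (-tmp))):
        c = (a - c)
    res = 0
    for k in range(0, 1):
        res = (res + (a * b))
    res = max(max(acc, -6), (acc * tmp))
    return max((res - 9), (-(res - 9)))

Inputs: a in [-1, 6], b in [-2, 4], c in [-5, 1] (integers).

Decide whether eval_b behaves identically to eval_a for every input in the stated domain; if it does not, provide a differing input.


The two versions differ — the changes include min/max/abs usage differs, constant usage differs, arithmetic usage differs.
One worked example (a=5, b=1, c=-2) — eval_a: tmp=1, then acc=9, then (((-tmp) + max(a, acc)) == (c - -5)) is false, then res=0, then (k=0), then res=5, then res=9, then returns 0; eval_b: tmp=1, then acc=9, then ((c - -5) == (max(a, acc) + (-tmp))) is false, then res=0, then (k=0), then res=5, then res=9, then returns 0; agreement on 0.
Every one of the 392 inputs gives matching results.
verdict: equivalent


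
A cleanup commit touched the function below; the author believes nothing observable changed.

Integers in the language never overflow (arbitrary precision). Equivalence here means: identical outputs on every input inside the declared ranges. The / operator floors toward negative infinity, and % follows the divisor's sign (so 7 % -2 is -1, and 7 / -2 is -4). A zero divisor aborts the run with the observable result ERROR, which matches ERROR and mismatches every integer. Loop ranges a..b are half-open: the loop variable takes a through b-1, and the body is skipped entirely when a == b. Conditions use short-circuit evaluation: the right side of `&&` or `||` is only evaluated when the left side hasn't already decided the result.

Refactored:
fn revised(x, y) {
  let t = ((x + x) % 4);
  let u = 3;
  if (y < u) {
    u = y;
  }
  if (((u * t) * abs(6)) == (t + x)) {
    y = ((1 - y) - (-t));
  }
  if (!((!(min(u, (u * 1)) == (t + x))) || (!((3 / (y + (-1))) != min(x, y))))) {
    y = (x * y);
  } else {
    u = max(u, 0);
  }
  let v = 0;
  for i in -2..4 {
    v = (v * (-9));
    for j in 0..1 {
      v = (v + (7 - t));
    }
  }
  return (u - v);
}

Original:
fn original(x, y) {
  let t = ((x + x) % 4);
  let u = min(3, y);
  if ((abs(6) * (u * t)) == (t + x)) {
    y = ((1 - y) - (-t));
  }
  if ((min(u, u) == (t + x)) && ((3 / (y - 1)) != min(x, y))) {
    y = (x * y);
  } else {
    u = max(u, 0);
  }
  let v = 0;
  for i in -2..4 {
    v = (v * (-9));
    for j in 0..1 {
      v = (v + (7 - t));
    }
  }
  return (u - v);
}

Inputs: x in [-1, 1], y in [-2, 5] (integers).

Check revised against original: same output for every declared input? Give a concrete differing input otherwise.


The two versions differ — the changes include branching structure differs; and boolean connective usage differs; and statement counts differ; and min/max/abs usage differs; and constant usage differs; and comparison usage differs; and arithmetic usage differs.
Spot check at x=1, y=-1 — original: t=2, then u=-1, then ((abs(6) * (u * t)) == (t + x)) is false, then ((min(u, u) == (t + x)) && ((3 / (y - 1)) != min(x, y))) is false, then u=0, then v=0, then (i=-2), then v=0, then (j=0), then v=5, then (i=-1), then v=-45, then (j=0), then v=-40, then (i=0), then v=360, then (j=0), then v=365, then (i=1), then v=-3285, then (j=0), then v=-3280, then (i=2), then v=29520, then (j=0), then v=29525, then (i=3), then v=-265725, then (j=0), then v=-265720, then returns 265720. revised: t=2, then u=3, then (y < u) is true, then u=-1, then (((u * t) * abs(6)) == (t + x)) is false, then (!((!(min(u, (u * 1)) == (t + x))) || (!((3 / (y + (-1))) != min(x, y))))) is false, then u=0, then v=0, then (i=-2), then v=0, then (j=0), then v=5, then (i=-1), then v=-45, then (j=0), then v=-40, then (i=0), then v=360, then (j=0), then v=365, then (i=1), then v=-3285, then (j=0), then v=-3280, then (i=2), then v=29520, then (j=0), then v=29525, then (i=3), then v=-265725, then (j=0), then v=-265720, then returns 265720. Both give 265720.
Every one of the 24 inputs gives matching results.
verdict: equivalent


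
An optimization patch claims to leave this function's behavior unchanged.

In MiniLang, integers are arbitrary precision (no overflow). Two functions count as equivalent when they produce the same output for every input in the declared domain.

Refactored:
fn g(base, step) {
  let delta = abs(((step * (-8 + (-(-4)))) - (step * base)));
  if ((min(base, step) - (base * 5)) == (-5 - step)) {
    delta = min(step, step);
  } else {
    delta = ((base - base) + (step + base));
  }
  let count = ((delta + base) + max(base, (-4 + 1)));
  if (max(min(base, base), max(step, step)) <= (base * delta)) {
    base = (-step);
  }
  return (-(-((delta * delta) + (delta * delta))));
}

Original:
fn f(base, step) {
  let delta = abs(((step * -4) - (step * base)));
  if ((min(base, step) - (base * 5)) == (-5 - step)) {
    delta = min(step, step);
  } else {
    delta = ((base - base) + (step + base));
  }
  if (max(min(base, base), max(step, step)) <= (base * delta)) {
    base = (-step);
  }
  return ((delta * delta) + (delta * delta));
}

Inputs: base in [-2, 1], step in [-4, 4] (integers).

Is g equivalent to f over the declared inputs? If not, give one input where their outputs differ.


Behavior is preserved: although constant usage differs; local variable names differ; min/max/abs usage differs; arithmetic usage differs; statement counts differ, the outputs never diverge.
Spot check at base=0, step=-2 — f: delta := 8 | ((min(base, step) - (base * 5)) == (-5 - step)): false | delta := -2 | (max(min(base, base), max(step, step)) <= (base * delta)): true | base := 2 | result 8. g: delta := 8 | ((min(base, step) - (base * 5)) == (-5 - step)): false | delta := -2 | count := -2 | (max(min(base, base), max(step, step)) <= (base * delta)): true | base := 2 | result 8. Both give 8.
An exhaustive pass over the 36 declared inputs shows identical outputs.
verdict: equivalent


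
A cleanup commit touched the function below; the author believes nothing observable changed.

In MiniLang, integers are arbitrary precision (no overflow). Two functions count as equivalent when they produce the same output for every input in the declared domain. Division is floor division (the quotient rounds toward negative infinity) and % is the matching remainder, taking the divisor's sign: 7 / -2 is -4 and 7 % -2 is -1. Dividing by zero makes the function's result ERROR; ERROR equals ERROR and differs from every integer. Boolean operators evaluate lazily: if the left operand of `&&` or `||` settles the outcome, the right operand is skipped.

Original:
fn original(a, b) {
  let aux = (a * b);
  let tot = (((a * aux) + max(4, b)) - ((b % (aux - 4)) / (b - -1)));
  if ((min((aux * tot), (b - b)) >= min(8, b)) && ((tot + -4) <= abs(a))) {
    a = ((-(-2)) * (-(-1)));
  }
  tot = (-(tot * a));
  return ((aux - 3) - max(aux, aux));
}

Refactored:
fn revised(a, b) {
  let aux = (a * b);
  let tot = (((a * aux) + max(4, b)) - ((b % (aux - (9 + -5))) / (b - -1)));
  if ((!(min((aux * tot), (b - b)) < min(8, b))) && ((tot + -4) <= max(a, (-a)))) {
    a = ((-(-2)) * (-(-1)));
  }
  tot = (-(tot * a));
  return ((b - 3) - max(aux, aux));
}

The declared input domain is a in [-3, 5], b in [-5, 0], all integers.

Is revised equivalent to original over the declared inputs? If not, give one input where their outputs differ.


Try a=-3, b=-5.
original: aux := 15 | tot := -39 | ((min((aux * tot), (b - b)) >= min(8, b)) && ((tot + -4) <= abs(a))): false | tot := -117 | result -3
revised: aux := 15 | tot := -39 | ((!(min((aux * tot), (b - b)) < min(8, b))) && ((tot + -4) <= max(a, (-a)))): false | tot := -117 | result -23
-3 and -23 differ, so these are not the same function on this domain.
verdict: not equivalent; witness: a=-3, b=-5


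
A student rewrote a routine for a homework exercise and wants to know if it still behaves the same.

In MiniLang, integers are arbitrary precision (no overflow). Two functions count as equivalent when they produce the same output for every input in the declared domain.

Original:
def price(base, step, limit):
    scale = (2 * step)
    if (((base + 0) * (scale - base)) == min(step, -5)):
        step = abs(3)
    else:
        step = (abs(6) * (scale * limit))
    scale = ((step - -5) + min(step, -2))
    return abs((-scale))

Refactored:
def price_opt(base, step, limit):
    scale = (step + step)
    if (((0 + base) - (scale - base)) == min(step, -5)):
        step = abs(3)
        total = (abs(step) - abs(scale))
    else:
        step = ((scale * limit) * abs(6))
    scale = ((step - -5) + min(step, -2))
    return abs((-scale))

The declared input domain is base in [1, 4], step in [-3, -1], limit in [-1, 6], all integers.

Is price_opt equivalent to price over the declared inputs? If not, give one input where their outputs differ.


The rewrite breaks on base=1, step=-2, limit=-1, where the results are 6 and 27.
price: scale = -4; (((base + 0) * (scale - base)) == min(step, -5)) -> true; step = 3; scale = 6; return 6
price_opt: scale = -4; (((0 + base) - (scale - base)) == min(step, -5)) -> false; step = 24; scale = 27; return 27
verdict: not equivalent; witness: base=1, step=-2, limit=-1


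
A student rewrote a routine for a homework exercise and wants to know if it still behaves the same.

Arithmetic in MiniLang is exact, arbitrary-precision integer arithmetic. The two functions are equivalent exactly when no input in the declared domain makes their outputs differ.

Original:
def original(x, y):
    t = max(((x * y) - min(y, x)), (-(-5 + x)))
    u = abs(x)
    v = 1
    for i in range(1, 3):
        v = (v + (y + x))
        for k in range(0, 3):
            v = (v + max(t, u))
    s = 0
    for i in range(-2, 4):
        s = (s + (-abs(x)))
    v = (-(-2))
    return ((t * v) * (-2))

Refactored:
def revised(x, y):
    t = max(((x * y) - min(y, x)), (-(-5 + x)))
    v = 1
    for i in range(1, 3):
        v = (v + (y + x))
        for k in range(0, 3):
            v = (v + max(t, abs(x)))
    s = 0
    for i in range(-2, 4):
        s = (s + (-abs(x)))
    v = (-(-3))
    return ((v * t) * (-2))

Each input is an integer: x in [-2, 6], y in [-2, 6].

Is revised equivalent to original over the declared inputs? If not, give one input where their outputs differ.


x=-2, y=-2 yields -28 from original but -42 from revised.
verdict: not equivalent; witness: x=-2, y=-2


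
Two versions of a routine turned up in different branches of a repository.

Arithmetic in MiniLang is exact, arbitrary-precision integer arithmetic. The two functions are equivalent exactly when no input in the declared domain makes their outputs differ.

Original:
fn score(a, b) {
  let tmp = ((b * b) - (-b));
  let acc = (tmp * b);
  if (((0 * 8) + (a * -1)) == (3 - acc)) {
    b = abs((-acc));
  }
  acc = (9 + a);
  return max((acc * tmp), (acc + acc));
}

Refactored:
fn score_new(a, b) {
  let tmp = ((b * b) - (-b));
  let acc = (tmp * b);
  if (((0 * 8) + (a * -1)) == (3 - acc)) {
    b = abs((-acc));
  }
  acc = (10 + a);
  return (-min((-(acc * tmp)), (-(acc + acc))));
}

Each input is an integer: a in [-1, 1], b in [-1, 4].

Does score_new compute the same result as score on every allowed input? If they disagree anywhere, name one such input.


Consider the input a=-1, b=-1.
score: tmp = 0; acc = 0; (((0 * 8) + (a * -1)) == (3 - acc)) -> false; acc = 8; return 16
score_new: tmp = 0; acc = 0; (((0 * 8) + (a * -1)) == (3 - acc)) -> false; acc = 9; return 18
16 against 18: the behavior changed.
verdict: not equivalent; witness: a=-1, b=-1


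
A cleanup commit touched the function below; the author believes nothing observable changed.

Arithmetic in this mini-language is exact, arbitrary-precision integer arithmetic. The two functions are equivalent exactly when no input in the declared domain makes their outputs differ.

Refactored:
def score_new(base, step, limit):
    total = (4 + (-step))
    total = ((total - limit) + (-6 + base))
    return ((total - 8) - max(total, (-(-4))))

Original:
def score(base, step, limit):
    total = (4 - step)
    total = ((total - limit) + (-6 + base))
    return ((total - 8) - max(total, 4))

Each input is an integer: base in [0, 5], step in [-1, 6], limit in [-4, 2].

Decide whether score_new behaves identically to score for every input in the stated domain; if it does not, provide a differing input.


Equivalent — the differences include arithmetic usage differs, yet no declared input distinguishes the two.
Tracing base=5, step=6, limit=1: score: total := -2 | total := -4 | result -16 | score_new: total := -2 | total := -4 | result -16 — matching result -16.
Every one of the 336 inputs gives matching results.
verdict: equivalent


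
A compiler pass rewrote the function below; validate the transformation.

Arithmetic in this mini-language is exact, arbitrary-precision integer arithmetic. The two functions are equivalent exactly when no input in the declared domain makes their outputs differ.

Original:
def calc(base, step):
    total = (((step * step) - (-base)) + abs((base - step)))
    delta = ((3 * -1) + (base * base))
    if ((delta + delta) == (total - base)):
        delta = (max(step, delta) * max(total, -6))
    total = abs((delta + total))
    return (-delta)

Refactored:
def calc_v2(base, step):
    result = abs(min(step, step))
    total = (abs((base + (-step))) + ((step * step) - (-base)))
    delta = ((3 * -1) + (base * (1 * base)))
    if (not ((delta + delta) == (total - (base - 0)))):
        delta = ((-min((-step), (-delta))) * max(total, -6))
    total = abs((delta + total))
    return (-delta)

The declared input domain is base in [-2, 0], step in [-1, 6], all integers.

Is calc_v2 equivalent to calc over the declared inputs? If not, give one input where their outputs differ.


The rewrite breaks on base=-2, step=-1, where the results are 0 and -1.
calc: total := 0 | delta := 1 | ((delta + delta) == (total - base)): true | delta := 0 | total := 0 | result 0
calc_v2: result := 1 | total := 0 | delta := 1 | (not ((delta + delta) == (total - (base - 0)))): false | total := 1 | result -1
verdict: not equivalent; witness: base=-2, step=-1


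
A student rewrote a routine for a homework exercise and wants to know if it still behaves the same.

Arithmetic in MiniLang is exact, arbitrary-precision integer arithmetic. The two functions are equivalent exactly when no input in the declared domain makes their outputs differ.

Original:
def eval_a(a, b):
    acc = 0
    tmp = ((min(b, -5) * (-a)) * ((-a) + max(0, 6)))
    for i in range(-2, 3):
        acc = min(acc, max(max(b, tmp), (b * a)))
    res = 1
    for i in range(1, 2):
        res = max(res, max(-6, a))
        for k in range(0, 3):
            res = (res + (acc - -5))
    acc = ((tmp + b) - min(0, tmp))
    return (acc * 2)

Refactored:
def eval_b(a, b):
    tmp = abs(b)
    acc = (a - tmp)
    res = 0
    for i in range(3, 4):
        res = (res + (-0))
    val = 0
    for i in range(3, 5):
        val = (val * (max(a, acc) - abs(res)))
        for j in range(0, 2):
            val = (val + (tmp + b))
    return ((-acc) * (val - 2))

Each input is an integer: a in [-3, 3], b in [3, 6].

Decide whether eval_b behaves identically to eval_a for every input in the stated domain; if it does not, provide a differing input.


These are not equivalent — on a=-3, b=3 the outputs split (6 vs -156).
eval_a: acc becomes 0; next tmp becomes -135; next at i=-2:; next acc becomes 0; next at i=-1:; next acc becomes 0; next at i=0:; next acc becomes 0; next at i=1:; next acc becomes 0; next at i=2:; next acc becomes 0; next res becomes 1; next at i=1:; next res becomes 1; next at k=0:; next res becomes 6; next at k=1:; next res becomes 11; next at k=2:; next res becomes 16; next acc becomes 3; next final value 6
eval_b: tmp becomes 3; next acc becomes -6; next res becomes 0; next at i=3:; next res becomes 0; next val becomes 0; next at i=3:; next val becomes 0; next at j=0:; next val becomes 6; next at j=1:; next val becomes 12; next at i=4:; next val becomes -36; next at j=0:; next val becomes -30; next at j=1:; next val becomes -24; next final value -156
verdict: not equivalent; witness: a=-3, b=3


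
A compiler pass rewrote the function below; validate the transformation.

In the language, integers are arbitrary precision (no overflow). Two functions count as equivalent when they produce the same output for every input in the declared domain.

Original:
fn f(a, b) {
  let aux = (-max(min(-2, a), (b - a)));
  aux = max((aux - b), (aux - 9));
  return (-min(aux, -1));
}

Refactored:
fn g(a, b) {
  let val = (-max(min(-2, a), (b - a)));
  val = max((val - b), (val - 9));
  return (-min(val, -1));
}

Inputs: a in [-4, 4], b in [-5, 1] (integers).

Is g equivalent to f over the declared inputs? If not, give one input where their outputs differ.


Behavior is preserved: although local variable names differ, the outputs never diverge.
Spot check at a=-4, b=-4 — f: aux becomes 0; next aux becomes 4; next final value 1. g: val becomes 0; next val becomes 4; next final value 1. Both give 1.
An exhaustive pass over the 63 declared inputs shows identical outputs.
verdict: equivalent


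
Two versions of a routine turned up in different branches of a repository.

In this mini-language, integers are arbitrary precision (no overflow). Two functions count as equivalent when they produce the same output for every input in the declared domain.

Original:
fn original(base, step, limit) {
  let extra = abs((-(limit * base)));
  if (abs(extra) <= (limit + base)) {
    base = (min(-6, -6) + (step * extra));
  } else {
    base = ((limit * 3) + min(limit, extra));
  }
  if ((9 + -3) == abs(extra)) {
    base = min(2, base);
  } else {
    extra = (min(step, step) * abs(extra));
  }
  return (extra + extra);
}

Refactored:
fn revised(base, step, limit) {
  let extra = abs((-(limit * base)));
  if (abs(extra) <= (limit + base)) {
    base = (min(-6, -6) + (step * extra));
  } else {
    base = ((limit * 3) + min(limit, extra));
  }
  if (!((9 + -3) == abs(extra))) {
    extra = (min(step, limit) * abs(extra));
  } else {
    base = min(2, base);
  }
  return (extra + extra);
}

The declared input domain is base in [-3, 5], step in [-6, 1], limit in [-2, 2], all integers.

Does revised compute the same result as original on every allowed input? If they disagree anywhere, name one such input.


Run the pair on base=-3, step=0, limit=-1.
original: extra = 3; (abs(extra) <= (limit + base)) -> false; base = -4; ((9 + -3) == abs(extra)) -> false; extra = 0; return 0
revised: extra = 3; (abs(extra) <= (limit + base)) -> false; base = -4; (!((9 + -3) == abs(extra))) -> true; extra = -3; return -6
0 against -6: the behavior changed.
verdict: not equivalent; witness: base=-3, step=0, limit=-1


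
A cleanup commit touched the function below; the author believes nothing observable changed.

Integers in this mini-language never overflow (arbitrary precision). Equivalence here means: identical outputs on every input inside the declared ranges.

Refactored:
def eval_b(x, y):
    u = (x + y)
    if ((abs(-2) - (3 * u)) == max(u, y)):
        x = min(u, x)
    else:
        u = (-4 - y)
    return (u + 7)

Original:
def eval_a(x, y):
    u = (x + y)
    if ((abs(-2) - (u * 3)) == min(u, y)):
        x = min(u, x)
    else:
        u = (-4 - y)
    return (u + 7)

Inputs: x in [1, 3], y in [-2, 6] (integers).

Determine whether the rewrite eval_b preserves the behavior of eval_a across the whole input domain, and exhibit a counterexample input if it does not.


There is a counterexample at x=2, y=-1: 8 on one side, 4 on the other.
eval_a: u = 1; ((abs(-2) - (u * 3)) == min(u, y)) -> true; x = 1; return 8
eval_b: u = 1; ((abs(-2) - (3 * u)) == max(u, y)) -> false; u = -3; return 4
verdict: not equivalent; witness: x=2, y=-1


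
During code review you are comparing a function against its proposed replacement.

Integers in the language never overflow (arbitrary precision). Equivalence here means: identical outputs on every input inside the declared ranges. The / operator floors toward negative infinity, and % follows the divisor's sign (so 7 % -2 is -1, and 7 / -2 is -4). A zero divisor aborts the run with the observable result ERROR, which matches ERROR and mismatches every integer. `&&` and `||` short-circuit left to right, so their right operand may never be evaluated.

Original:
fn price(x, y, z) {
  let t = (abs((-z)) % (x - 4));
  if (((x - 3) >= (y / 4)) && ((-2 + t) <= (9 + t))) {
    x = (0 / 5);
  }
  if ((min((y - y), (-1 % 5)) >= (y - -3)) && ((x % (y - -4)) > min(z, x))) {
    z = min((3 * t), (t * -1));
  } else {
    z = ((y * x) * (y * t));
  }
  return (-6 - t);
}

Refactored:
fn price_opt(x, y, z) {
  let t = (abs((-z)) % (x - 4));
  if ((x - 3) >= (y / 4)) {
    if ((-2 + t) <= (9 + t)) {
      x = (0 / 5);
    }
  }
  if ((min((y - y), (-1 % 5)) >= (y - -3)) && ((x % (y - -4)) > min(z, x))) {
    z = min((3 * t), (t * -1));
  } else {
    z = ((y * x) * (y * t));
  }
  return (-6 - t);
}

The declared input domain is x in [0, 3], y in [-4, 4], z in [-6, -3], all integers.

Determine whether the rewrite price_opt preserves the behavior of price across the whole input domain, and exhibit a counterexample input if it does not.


Although boolean connective usage differs; and statement counts differ; and branching structure differs, 144/144 inputs agree.
verdict: equivalent


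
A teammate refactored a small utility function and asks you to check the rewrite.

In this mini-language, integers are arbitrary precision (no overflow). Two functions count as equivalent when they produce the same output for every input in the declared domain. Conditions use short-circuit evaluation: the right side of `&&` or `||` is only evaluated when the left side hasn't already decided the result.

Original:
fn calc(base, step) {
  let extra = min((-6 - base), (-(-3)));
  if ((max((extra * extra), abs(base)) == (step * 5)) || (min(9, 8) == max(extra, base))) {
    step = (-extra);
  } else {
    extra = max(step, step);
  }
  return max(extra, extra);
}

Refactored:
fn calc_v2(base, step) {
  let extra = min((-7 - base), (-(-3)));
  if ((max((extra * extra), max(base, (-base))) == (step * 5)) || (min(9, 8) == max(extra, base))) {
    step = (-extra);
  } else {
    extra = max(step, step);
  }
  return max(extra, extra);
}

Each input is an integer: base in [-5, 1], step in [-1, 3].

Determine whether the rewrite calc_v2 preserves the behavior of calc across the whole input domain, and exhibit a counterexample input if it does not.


Run the pair on base=-5, step=1.
calc: extra=-1, then ((max((extra * extra), abs(base)) == (step * 5)) || (min(9, 8) == max(extra, base))) is true, then step=1, then returns -1
calc_v2: extra=-2, then ((max((extra * extra), max(base, (-base))) == (step * 5)) || (min(9, 8) == max(extra, base))) is true, then step=2, then returns -2
-1 != -2, so the rewrite changes behavior.
verdict: not equivalent; witness: base=-5, step=1


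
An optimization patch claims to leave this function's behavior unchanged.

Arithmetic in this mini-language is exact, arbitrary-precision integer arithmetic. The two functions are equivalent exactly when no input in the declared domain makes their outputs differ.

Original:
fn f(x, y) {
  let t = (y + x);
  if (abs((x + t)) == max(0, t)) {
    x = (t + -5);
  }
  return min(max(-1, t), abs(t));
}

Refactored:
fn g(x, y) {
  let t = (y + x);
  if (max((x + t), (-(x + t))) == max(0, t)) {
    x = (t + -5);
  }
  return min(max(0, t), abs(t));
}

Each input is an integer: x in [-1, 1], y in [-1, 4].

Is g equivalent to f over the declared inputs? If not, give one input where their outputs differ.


These are not equivalent — on x=-1, y=-1 the outputs split (-1 vs 0).
f: t = -2; (abs((x + t)) == max(0, t)) -> false; return -1
g: t = -2; (max((x + t), (-(x + t))) == max(0, t)) -> false; return 0
verdict: not equivalent; witness: x=-1, y=-1


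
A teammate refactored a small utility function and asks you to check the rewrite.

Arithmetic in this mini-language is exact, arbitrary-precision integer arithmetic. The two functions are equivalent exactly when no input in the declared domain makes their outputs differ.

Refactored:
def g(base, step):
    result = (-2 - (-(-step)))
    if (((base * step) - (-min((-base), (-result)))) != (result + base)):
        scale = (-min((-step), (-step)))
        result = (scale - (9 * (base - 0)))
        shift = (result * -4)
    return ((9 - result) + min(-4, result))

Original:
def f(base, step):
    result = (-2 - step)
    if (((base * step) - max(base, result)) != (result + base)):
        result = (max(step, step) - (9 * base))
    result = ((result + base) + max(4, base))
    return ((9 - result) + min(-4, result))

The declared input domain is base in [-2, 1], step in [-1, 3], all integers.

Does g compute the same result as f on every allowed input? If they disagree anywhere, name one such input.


There is a counterexample at base=-2, step=-1: -14 on one side, -12 on the other.
f: result becomes -1; next (((base * step) - max(base, result)) != (result + base)) evaluates to true; next result becomes 17; next result becomes 19; next final value -14
g: result becomes -1; next (((base * step) - (-min((-base), (-result)))) != (result + base)) evaluates to true; next scale becomes -1; next result becomes 17; next shift becomes -68; next final value -12
verdict: not equivalent; witness: base=-2, step=-1


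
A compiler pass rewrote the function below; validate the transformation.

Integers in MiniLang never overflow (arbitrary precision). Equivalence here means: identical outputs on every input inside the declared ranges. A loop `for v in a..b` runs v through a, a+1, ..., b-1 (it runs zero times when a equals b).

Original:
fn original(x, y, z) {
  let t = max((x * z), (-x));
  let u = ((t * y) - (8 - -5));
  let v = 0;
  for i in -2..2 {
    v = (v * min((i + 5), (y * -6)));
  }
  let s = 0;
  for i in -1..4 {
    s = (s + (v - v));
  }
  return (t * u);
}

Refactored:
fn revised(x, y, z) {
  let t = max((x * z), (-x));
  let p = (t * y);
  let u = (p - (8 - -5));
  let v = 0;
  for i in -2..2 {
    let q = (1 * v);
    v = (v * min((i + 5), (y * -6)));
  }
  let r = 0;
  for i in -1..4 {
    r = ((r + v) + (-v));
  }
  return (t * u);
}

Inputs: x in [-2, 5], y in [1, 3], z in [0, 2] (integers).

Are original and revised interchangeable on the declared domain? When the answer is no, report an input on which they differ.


Behavior is preserved: although arithmetic usage differs, constant usage differs, local variable names differ, statement counts differ, the outputs never diverge.
Tracing x=3, y=1, z=0: original: t=0, then u=-13, then v=0, then (i=-2), then v=0, then (i=-1), then v=0, then (i=0), then v=0, then (i=1), then v=0, then s=0, then (i=-1), then s=0, then (i=0), then s=0, then (i=1), then s=0, then (i=2), then s=0, then (i=3), then s=0, then returns 0 | revised: t=0, then p=0, then u=-13, then v=0, then (i=-2), then q=0, then v=0, then (i=-1), then q=0, then v=0, then (i=0), then q=0, then v=0, then (i=1), then q=0, then v=0, then r=0, then (i=-1), then r=0, then (i=0), then r=0, then (i=1), then r=0, then (i=2), then r=0, then (i=3), then r=0, then returns 0 — matching result 0.
An exhaustive pass over the 72 declared inputs shows identical outputs.
verdict: equivalent


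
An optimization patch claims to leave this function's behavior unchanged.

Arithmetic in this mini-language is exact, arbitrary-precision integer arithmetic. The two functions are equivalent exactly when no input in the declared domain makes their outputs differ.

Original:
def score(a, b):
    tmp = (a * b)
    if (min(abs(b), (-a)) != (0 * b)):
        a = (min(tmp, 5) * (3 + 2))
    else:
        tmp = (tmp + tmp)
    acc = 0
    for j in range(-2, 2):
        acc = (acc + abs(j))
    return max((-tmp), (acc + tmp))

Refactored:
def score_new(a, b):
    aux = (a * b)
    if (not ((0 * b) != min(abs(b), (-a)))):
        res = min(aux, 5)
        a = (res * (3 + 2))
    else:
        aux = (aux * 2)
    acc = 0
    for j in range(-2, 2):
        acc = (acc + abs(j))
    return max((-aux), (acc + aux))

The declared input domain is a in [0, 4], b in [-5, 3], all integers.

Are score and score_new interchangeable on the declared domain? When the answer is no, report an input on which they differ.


Evaluate both at a=1, b=-5.
score: tmp=-5, then (min(abs(b), (-a)) != (0 * b)) is true, then a=-25, then acc=0, then (j=-2), then acc=2, then (j=-1), then acc=3, then (j=0), then acc=3, then (j=1), then acc=4, then returns 5
score_new: aux=-5, then (not ((0 * b) != min(abs(b), (-a)))) is false, then aux=-10, then acc=0, then (j=-2), then acc=2, then (j=-1), then acc=3, then (j=0), then acc=3, then (j=1), then acc=4, then returns 10
5 and 10 differ, so these are not the same function on this domain.
verdict: not equivalent; witness: a=1, b=-5


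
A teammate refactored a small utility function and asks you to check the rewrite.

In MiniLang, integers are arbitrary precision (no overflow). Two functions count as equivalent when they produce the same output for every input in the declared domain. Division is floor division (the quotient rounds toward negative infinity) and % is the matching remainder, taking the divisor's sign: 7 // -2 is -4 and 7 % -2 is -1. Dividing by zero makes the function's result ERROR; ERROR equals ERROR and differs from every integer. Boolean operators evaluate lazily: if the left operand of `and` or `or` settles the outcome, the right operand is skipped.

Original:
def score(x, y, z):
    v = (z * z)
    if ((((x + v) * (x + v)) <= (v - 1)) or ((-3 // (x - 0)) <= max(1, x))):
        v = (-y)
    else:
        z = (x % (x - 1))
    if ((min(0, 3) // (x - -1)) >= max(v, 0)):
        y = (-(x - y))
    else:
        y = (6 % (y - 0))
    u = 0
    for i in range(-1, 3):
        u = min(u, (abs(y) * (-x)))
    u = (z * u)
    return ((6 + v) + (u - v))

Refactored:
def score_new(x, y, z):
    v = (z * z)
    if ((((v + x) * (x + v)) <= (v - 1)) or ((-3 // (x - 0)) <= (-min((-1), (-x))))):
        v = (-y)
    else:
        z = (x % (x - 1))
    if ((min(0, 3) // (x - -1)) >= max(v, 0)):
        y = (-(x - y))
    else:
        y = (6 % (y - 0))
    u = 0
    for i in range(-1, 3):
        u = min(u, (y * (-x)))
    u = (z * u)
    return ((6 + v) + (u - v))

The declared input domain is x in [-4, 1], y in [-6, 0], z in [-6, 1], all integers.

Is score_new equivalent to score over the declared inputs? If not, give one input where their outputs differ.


These are not equivalent — on x=-4, y=-5, z=-6 the outputs split (6 vs 102).
score: v = 36; ((((x + v) * (x + v)) <= (v - 1)) or ((-3 // (x - 0)) <= max(1, x))) -> true; v = 5; ((min(0, 3) // (x - -1)) >= max(v, 0)) -> false; y = -4; u = 0; [i=-1]; u = 0; [i=0]; u = 0; [i=1]; u = 0; [i=2]; u = 0; u = 0; return 6
score_new: v = 36; ((((v + x) * (x + v)) <= (v - 1)) or ((-3 // (x - 0)) <= (-min((-1), (-x))))) -> true; v = 5; ((min(0, 3) // (x - -1)) >= max(v, 0)) -> false; y = -4; u = 0; [i=-1]; u = -16; [i=0]; u = -16; [i=1]; u = -16; [i=2]; u = -16; u = 96; return 102
verdict: not equivalent; witness: x=-4, y=-5, z=-6


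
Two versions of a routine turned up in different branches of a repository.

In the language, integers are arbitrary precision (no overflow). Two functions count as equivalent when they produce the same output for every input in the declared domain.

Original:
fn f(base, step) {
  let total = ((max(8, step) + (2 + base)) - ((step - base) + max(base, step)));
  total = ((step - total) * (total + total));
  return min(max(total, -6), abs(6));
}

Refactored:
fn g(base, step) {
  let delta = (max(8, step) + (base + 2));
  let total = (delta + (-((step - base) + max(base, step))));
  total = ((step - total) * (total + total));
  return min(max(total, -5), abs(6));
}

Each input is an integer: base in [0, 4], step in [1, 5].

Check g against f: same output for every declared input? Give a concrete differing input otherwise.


There is a counterexample at base=0, step=1: -6 on one side, -5 on the other.
f: total = 8; total = -112; return -6
g: delta = 10; total = 8; total = -112; return -5
verdict: not equivalent; witness: base=0, step=1


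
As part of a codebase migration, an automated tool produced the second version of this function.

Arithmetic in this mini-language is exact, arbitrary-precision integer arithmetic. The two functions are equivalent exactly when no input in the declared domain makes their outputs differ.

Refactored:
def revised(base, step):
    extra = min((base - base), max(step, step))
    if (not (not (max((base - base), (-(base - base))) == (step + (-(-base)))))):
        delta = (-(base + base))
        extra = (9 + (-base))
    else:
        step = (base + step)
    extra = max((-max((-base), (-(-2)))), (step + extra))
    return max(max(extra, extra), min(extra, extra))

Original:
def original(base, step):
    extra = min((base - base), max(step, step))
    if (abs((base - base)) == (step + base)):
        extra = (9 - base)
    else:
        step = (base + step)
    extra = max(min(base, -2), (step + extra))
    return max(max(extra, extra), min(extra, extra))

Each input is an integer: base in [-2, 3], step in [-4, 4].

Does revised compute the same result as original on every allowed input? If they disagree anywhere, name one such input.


The two are interchangeable: arithmetic usage differs; and local variable names differ; and boolean connective usage differs; and statement counts differ; and min/max/abs usage differs, and every declared input agrees.
As a probe, take base=2, step=1: original runs extra becomes 0; next (abs((base - base)) == (step + base)) evaluates to false; next step becomes 3; next extra becomes 3; next final value 3; revised runs extra becomes 0; next (not (not (max((base - base), (-(base - base))) == (step + (-(-base)))))) evaluates to false; next step becomes 3; next extra becomes 3; next final value 3; both end at 3.
Across all 54 domain points the two functions coincide.
verdict: equivalent


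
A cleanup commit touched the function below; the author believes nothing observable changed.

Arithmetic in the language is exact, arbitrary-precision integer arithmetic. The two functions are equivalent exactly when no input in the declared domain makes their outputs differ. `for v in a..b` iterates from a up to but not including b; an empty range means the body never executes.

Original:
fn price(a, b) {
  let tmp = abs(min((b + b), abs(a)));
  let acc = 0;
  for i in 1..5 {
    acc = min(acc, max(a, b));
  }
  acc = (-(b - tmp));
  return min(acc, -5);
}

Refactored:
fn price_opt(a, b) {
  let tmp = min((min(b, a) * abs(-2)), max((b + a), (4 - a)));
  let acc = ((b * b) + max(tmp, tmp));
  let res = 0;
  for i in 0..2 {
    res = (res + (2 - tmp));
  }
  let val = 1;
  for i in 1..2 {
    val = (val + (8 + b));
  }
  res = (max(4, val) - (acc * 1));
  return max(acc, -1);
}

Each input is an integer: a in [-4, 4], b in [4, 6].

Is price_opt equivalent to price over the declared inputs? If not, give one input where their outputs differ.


Not equivalent: a=-4, b=4 separates them (-5 vs 8).
price: tmp := 4 | acc := 0 | iter i=1: | acc := 0 | iter i=2: | acc := 0 | iter i=3: | acc := 0 | iter i=4: | acc := 0 | acc := 0 | result -5
price_opt: tmp := -8 | acc := 8 | res := 0 | iter i=0: | res := 10 | iter i=1: | res := 20 | val := 1 | iter i=1: | val := 13 | res := 5 | result 8
verdict: not equivalent; witness: a=-4, b=4


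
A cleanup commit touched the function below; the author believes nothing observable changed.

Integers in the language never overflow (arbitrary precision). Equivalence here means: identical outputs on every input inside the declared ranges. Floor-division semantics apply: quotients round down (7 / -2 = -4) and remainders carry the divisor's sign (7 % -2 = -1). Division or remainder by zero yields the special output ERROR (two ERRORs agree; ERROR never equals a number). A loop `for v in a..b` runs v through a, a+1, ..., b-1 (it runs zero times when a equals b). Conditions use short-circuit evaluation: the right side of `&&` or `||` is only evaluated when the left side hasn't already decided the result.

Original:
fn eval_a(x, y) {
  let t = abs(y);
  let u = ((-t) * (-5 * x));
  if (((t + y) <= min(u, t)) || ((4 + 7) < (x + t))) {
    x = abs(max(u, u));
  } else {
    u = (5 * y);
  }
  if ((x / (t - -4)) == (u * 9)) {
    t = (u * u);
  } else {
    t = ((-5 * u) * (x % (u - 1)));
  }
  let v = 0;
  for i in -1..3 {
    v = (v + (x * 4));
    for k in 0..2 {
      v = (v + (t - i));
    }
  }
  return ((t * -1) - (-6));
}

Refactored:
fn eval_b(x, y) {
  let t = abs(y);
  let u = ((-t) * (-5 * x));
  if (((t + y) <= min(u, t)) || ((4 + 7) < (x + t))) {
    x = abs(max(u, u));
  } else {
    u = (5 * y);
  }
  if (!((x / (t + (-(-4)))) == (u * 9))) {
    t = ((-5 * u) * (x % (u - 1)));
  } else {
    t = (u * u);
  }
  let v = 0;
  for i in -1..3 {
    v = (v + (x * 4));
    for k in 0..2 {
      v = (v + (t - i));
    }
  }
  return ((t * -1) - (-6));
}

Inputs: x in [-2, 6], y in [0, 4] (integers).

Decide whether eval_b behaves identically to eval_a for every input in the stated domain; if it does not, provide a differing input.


Side by side, the visible changes include: arithmetic usage differs; boolean connective usage differs.
As a probe, take x=2, y=4: eval_a runs t := 4 | u := 40 | (((t + y) <= min(u, t)) || ((4 + 7) < (x + t))): false | u := 20 | ((x / (t - -4)) == (u * 9)): false | t := -200 | v := 0 | iter i=-1: | v := 8 | iter k=0: | v := -191 | iter k=1: | v := -390 | iter i=0: | v := -382 | iter k=0: | v := -582 | iter k=1: | v := -782 | iter i=1: | v := -774 | iter k=0: | v := -975 | iter k=1: | v := -1176 | iter i=2: | v := -1168 | iter k=0: | v := -1370 | iter k=1: | v := -1572 | result 206; eval_b runs t := 4 | u := 40 | (((t + y) <= min(u, t)) || ((4 + 7) < (x + t))): false | u := 20 | (!((x / (t + (-(-4)))) == (u * 9))): true | t := -200 | v := 0 | iter i=-1: | v := 8 | iter k=0: | v := -191 | iter k=1: | v := -390 | iter i=0: | v := -382 | iter k=0: | v := -582 | iter k=1: | v := -782 | iter i=1: | v := -774 | iter k=0: | v := -975 | iter k=1: | v := -1176 | iter i=2: | v := -1168 | iter k=0: | v := -1370 | iter k=1: | v := -1572 | result 206; both end at 206.
Sweeping the whole domain (45 inputs) finds no disagreement.
verdict: equivalent
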